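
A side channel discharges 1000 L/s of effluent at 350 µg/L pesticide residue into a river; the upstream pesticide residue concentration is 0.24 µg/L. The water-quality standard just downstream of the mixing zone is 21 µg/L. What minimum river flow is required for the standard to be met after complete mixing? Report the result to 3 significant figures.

15800 L/s

Set C_mix = 21: (Q·0.2400 + 1000·350.0) / (Q + 1000) = 21
→ Q = 1000·(350.0 − 21)/(21 − 0.2400) = 15850 L/s.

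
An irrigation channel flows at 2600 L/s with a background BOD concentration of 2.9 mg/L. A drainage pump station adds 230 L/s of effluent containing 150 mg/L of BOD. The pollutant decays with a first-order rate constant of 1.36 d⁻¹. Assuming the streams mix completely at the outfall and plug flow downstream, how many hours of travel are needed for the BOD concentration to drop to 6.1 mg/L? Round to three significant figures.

15.7 h

Mixed concentration C = ΣQC/ΣQ = (2600·2.900 + 230.0·150.0) / 2830 = 42040/2830 = 14.86 mg/L.
14.86·exp(−k·t) = 6.1 → t = ln(14.86/6.1)/k = 56540 s = 15.71 h.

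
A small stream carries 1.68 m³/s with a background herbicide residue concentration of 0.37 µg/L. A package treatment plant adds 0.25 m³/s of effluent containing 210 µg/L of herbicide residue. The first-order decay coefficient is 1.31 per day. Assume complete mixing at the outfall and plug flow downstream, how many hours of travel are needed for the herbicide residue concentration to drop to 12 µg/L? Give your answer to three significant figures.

After mixing, C = (1.680·0.3700 + 0.2500·210.0) / 1.930 = 53.12/1.930 = 27.52 µg/L.
27.52·exp(−k·t) = 12 → t = ln(27.52/12)/k = 54750 s = 15.21 h.

15.2 h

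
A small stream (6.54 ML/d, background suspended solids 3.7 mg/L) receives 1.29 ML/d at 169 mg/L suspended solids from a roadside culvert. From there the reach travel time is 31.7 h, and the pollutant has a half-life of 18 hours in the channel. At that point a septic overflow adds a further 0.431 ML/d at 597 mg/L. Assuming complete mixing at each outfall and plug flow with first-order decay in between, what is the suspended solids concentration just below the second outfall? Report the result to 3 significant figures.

39.8 mg/L

Mixed concentration C = ΣQC/ΣQ = (6.540·3.700 + 1.290·169.0) / 7.830 = 242.2/7.830 = 30.93 mg/L; combined flow 7.830 ML/d.
Half-life 18 h → k = ln 2 / 18 = 0.03851 h⁻¹ = 0.9242 d⁻¹.
First-order decay: C = 30.93·exp(−k·t) = 30.93·0.2950 = 9.126 mg/L.
Second outfall: C = (7.830·9.126 + 0.4310·597.0)/8.261 = 39.80 mg/L.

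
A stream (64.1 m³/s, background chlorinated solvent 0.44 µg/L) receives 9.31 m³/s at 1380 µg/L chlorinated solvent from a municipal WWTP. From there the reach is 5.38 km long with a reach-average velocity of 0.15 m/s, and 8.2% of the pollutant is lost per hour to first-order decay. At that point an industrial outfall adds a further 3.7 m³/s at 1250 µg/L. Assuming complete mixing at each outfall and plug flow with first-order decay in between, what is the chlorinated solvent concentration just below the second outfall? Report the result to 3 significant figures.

After mixing, C = (64.10·0.4400 + 9.310·1380) / 73.41 = 12880/73.41 = 175.4 µg/L; combined flow 73.41 m³/s.
Travel time t = 5.38·1000 / 0.15 = 35870 s = 9.963 h.
8.2%/h lost → k = −ln(1 − 0.082) = 0.08556 h⁻¹.
Decay over the reach: 175.4·exp(−kt) = 175.4·0.4264 = 74.79 µg/L.
Second outfall: C = (73.41·74.79 + 3.700·1250)/77.11 = 131.2 µg/L.

131 µg/L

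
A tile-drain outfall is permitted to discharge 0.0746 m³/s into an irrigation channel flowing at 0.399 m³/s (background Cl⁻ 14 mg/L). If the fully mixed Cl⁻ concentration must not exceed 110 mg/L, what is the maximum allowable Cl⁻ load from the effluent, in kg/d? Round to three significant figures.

4020 kg/d

Mass balance at the limit: 0.3990·14.00 + 0.07460·Cₑ = 0.4736·110 → Cₑ = 623.5 mg/L.
Load = 0.07460 m³/s × 623.5 g/m³ × 86 400 s/d = 4018 kg/d.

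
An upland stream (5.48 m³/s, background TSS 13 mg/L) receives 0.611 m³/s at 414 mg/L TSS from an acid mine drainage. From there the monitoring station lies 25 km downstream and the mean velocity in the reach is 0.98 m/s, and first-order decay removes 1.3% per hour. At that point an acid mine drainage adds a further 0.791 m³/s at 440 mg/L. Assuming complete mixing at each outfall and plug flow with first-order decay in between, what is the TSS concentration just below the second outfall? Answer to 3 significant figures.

Conservation of mass: C = (5.480·13.00 + 0.6110·414.0) / 6.091 = 324.2/6.091 = 53.23 mg/L; combined flow 6.091 m³/s.
Travel time t = 25·1000 / 0.98 = 25510 s = 7.086 h.
1.3%/h lost → k = −ln(1 − 0.013) = 0.01309 h⁻¹.
Applying C = C₀e^(−kt): 53.23 × 0.9114 = 48.51 mg/L.
Second outfall: C = (6.091·48.51 + 0.7910·440.0)/6.882 = 93.51 mg/L.

93.5 mg/L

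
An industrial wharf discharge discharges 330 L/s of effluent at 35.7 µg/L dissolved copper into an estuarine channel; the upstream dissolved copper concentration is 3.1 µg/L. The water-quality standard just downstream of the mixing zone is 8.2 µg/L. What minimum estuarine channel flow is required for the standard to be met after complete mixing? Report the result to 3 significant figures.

1780 L/s

Set C_mix = 8.2: (Q·3.100 + 330.0·35.70) / (Q + 330.0) = 8.2
→ Q = 330.0·(35.70 − 8.2)/(8.2 − 3.100) = 1779 L/s.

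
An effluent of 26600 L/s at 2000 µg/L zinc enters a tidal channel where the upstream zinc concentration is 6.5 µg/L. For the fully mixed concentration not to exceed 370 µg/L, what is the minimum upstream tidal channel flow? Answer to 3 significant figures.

119000 L/s

Set C_mix = 370: (Q·6.500 + 26600·2000) / (Q + 26600) = 370
→ Q = 26600·(2000 − 370)/(370 − 6.500) = 119300 L/s.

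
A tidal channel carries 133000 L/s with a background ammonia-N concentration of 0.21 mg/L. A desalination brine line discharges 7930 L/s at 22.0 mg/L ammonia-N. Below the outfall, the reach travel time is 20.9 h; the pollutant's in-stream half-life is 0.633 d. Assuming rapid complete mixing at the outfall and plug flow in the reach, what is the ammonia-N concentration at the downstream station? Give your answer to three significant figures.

Conservation of mass: C = (133000·0.2100 + 7930·22.00) / 140900 = 202400/140900 = 1.436 mg/L.
Half-life 0.633 d → k = ln 2 / 0.633 = 1.095 d⁻¹.
First-order decay: C = 1.436·exp(−k·t) = 1.436·0.3854 = 0.5534 mg/L.

0.553 mg/L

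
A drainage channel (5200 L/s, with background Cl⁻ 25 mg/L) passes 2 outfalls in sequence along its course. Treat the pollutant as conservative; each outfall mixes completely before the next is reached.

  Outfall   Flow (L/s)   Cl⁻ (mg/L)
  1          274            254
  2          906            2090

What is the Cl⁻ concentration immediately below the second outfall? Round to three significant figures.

Outfall 1: combined Q = 5474 L/s; C = (5200·25.00 + 274.0·254.0)/5474 = 36.46 mg/L.
Outfall 2: combined Q = 6380 L/s; C = (5474·36.46 + 906.0·2090)/6380 = 328.1 mg/L.

328 mg/L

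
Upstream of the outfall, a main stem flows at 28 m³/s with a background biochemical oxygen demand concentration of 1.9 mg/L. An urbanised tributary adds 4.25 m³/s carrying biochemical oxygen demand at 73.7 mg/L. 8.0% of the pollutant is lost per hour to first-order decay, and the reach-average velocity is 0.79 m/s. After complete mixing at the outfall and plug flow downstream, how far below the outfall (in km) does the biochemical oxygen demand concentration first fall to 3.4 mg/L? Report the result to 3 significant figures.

After mixing, C = (28.00·1.900 + 4.250·73.70) / 32.25 = 366.4/32.25 = 11.36 mg/L.
8.0%/h lost → k = −ln(1 − 0.08) = 0.08338 h⁻¹.
Set 11.36·exp(−k·t) = 3.4 → t = ln(11.36/3.4)/k = 52090 s = 14.47 h.
Distance = v·t = 0.79·52090 = 41150 m = 41.15 km.

41.2 km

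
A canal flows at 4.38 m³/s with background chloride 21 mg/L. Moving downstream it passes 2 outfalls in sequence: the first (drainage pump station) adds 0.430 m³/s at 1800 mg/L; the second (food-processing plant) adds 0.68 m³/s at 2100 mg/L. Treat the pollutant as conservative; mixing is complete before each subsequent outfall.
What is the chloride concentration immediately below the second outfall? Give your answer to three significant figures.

After outfall 1: Q = 4.380 + 0.4300 = 4.810 m³/s; C = (4.380·21.00 + 0.4300·1800)/4.810 = 180.0 mg/L.
After outfall 2: Q = 4.810 + 0.6800 = 5.490 m³/s; C = (4.810·180.0 + 0.6800·2100)/5.490 = 417.8 mg/L.

418 mg/L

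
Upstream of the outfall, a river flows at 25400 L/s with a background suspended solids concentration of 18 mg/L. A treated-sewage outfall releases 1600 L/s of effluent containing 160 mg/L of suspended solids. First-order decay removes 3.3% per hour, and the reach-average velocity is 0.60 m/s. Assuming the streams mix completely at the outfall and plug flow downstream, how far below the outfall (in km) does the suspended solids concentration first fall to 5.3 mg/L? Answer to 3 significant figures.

Mixed concentration C = ΣQC/ΣQ = (25400·18.00 + 1600·160.0) / 27000 = 713200/27000 = 26.41 mg/L.
3.3%/h lost → k = −ln(1 − 0.033) = 0.03356 h⁻¹.
Set 26.41·exp(−k·t) = 5.3 → t = ln(26.41/5.3)/k = 172300 s = 47.87 h.
Distance = v·t = 0.60·172300 = 103400 m = 103.4 km.

103 km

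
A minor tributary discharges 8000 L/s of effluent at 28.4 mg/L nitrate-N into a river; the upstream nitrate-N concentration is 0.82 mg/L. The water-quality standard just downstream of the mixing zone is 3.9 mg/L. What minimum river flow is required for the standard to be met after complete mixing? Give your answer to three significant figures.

Set C_mix = 3.9: (Q·0.8200 + 8000·28.40) / (Q + 8000) = 3.9
→ Q = 8000·(28.40 − 3.9)/(3.9 − 0.8200) = 63640 L/s.

63600 L/s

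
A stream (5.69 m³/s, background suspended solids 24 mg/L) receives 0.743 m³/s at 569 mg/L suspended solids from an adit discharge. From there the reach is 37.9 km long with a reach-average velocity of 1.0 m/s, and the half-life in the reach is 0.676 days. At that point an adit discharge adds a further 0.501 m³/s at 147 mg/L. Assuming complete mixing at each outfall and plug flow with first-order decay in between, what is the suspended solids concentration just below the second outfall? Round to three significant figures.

Mixed concentration C = ΣQC/ΣQ = (5.690·24.00 + 0.7430·569.0) / 6.433 = 559.3/6.433 = 86.95 mg/L; combined flow 6.433 m³/s.
Travel time t = 37.9·1000 / 1.0 = 37900 s = 10.53 h.
Half-life 0.676 d → k = ln 2 / 0.676 = 1.025 d⁻¹.
After decay, C = 86.95 × e^(−kt) = 86.95 × 0.6378 = 55.45 mg/L.
At the second outfall, C = (6.433·55.45 + 0.5010·147.0) / (6.433 + 0.5010) = 62.07 mg/L.

62.1 mg/L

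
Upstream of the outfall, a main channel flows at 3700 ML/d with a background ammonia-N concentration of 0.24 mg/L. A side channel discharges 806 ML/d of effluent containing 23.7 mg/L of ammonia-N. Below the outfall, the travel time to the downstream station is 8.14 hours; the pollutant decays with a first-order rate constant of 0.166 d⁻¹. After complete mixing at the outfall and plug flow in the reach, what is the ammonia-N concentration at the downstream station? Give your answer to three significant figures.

4.19 mg/L

Conservation of mass: C = (3700·0.2400 + 806.0·23.70) / 4506 = 19990/4506 = 4.436 mg/L.
Applying C = C₀e^(−kt): 4.436 × 0.9453 = 4.193 mg/L.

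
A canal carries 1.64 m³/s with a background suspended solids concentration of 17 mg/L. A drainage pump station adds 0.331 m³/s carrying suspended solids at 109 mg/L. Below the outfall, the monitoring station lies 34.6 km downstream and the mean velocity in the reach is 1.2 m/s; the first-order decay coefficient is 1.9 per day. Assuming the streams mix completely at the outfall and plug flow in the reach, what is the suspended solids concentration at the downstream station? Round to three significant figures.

17.2 mg/L

Mass balance: C = (1.640·17.00 + 0.3310·109.0) / 1.971 = 63.96/1.971 = 32.45 mg/L.
Travel time t = 34.6·1000 / 1.2 = 28830 s = 8.009 h.
After decay, C = 32.45 × e^(−kt) = 32.45 × 0.5304 = 17.21 mg/L.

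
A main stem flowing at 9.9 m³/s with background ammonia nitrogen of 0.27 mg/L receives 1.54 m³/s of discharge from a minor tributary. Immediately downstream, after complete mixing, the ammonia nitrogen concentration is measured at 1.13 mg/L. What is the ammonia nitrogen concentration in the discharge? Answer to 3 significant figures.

Mass balance: 9.900·0.2700 + 1.540·Cₑ = 11.44·1.130
→ Cₑ = (11.44·1.130 − 9.900·0.2700) / 1.540 = 6.659 mg/L.

6.66 mg/L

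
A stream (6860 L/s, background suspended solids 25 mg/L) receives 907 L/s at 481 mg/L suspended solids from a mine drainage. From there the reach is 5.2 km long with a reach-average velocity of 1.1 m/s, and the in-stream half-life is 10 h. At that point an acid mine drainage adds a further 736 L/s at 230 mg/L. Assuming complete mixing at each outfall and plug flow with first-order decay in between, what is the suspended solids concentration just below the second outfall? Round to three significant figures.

85.2 mg/L

Mixed concentration C = ΣQC/ΣQ = (6860·25.00 + 907.0·481.0) / 7767 = 607800/7767 = 78.25 mg/L; combined flow 7767 L/s.
Travel time t = 5.2·1000 / 1.1 = 4727 s = 1.313 h.
Half-life 10 h → k = ln 2 / 10 = 0.06931 h⁻¹ = 1.664 d⁻¹.
After decay, C = 78.25 × e^(−kt) = 78.25 × 0.9130 = 71.44 mg/L.
Second outfall: C = (7767·71.44 + 736.0·230.0)/8503 = 85.17 mg/L.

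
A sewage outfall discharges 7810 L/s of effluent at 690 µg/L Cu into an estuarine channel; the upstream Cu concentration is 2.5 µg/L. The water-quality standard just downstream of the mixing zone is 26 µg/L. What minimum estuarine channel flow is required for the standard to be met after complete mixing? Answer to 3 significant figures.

Set C_mix = 26: (Q·2.500 + 7810·690.0) / (Q + 7810) = 26
→ Q = 7810·(690.0 − 26)/(26 − 2.500) = 220700 L/s.

221000 L/s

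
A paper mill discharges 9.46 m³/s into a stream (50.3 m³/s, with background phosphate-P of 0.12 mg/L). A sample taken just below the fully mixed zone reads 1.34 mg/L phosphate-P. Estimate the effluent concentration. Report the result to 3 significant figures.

Mass balance: 50.30·0.1200 + 9.460·Cₑ = 59.76·1.340
→ Cₑ = (59.76·1.340 − 50.30·0.1200) / 9.460 = 7.827 mg/L.

7.83 mg/L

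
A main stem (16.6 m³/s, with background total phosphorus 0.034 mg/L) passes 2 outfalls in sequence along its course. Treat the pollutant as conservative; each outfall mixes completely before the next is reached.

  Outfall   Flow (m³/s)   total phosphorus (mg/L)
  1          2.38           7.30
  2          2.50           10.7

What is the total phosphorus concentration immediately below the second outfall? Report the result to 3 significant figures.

2.08 mg/L

Below outfall 1: Q → 18.98 m³/s, C = (16.60·0.03400 + 2.380·7.300)/18.98 = 0.9451 mg/L.
Below outfall 2: Q → 21.48 m³/s, C = (18.98·0.9451 + 2.500·10.70)/21.48 = 2.080 mg/L.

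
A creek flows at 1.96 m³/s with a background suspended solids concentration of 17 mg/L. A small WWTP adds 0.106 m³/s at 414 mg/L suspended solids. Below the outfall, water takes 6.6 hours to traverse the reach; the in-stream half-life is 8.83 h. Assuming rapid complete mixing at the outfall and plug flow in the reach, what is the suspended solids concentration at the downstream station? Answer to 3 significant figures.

22.3 mg/L

After mixing, C = (1.960·17.00 + 0.1060·414.0) / 2.066 = 77.20/2.066 = 37.37 mg/L.
Half-life 8.83 h → k = ln 2 / 8.83 = 0.07850 h⁻¹ = 1.884 d⁻¹.
Applying C = C₀e^(−kt): 37.37 × 0.5957 = 22.26 mg/L.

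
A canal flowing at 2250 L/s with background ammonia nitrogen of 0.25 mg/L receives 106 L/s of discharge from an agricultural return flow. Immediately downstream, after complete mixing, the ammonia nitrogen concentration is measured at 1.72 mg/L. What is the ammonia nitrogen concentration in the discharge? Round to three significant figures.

Mass balance: 2250·0.2500 + 106.0·Cₑ = 2356·1.720
→ Cₑ = (2356·1.720 − 2250·0.2500) / 106.0 = 32.92 mg/L.

32.9 mg/L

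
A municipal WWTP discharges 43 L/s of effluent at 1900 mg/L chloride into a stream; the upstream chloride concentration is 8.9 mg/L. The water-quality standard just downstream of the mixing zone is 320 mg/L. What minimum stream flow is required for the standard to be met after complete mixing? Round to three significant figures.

Set C_mix = 320: (Q·8.900 + 43.00·1900) / (Q + 43.00) = 320
→ Q = 43.00·(1900 − 320)/(320 − 8.900) = 218.4 L/s.

218 L/s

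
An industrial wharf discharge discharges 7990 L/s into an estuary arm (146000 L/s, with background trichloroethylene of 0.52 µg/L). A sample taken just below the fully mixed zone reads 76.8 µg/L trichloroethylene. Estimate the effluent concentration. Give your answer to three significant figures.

Mass balance: 146000·0.5200 + 7990·Cₑ = 154000·76.80
→ Cₑ = (154000·76.80 − 146000·0.5200) / 7990 = 1471 µg/L.

1470 µg/L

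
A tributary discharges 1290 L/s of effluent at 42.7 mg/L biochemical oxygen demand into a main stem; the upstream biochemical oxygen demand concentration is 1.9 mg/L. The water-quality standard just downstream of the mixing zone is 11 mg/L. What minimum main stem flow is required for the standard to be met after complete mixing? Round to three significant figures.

4490 L/s

Set C_mix = 11: (Q·1.900 + 1290·42.70) / (Q + 1290) = 11
→ Q = 1290·(42.70 − 11)/(11 − 1.900) = 4494 L/s.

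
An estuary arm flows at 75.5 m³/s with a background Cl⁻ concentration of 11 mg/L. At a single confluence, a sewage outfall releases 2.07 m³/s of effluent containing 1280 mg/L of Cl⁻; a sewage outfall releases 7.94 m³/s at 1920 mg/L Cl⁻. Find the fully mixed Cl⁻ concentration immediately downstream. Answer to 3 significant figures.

Conservation of mass: C = (75.50·11.00 + 2.070·1280 + 7.940·1920) / 85.51 = 18720/85.51 = 219.0 mg/L.

219 mg/L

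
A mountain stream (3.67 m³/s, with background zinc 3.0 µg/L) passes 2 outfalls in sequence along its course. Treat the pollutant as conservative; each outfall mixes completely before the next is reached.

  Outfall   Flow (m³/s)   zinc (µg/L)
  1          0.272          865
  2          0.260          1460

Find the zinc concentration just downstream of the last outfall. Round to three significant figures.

After outfall 1: Q = 3.670 + 0.2720 = 3.942 m³/s; C = (3.670·3.000 + 0.2720·865.0)/3.942 = 62.48 µg/L.
After outfall 2: Q = 3.942 + 0.2600 = 4.202 m³/s; C = (3.942·62.48 + 0.2600·1460)/4.202 = 149.0 µg/L.

149 µg/L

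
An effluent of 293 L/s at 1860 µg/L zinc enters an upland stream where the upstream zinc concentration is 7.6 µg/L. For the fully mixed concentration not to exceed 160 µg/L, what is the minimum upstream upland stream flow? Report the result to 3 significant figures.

Set C_mix = 160: (Q·7.600 + 293.0·1860) / (Q + 293.0) = 160
→ Q = 293.0·(1860 − 160)/(160 − 7.600) = 3268 L/s.

3270 L/s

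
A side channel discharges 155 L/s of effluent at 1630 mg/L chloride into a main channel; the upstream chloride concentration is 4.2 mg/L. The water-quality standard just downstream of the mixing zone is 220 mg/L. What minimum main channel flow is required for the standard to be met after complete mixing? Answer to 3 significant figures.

Set C_mix = 220: (Q·4.200 + 155.0·1630) / (Q + 155.0) = 220
→ Q = 155.0·(1630 − 220)/(220 − 4.200) = 1013 L/s.

1010 L/s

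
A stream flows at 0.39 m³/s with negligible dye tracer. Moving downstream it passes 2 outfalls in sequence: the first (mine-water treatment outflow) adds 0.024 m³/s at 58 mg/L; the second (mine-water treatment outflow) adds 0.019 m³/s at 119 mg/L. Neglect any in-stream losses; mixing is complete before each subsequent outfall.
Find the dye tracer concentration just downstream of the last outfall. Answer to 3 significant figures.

Outfall 1: combined Q = 0.4140 m³/s; C = (0.3900·0 + 0.02400·58.00)/0.4140 = 3.362 mg/L.
Outfall 2: combined Q = 0.4330 m³/s; C = (0.4140·3.362 + 0.01900·119.0)/0.4330 = 8.436 mg/L.

8.44 mg/L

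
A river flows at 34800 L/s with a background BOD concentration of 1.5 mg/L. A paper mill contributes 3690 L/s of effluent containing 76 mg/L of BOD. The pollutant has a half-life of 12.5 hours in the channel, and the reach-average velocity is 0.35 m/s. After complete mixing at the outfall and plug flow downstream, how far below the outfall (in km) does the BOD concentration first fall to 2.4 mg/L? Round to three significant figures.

Mixed concentration C = ΣQC/ΣQ = (34800·1.500 + 3690·76.00) / 38490 = 332600/38490 = 8.642 mg/L.
Half-life 12.5 h → k = ln 2 / 12.5 = 0.05545 h⁻¹ = 1.331 d⁻¹.
Set 8.642·exp(−k·t) = 2.4 → t = ln(8.642/2.4)/k = 83180 s = 23.10 h.
Distance = v·t = 0.35·83180 = 29110 m = 29.11 km.

29.1 km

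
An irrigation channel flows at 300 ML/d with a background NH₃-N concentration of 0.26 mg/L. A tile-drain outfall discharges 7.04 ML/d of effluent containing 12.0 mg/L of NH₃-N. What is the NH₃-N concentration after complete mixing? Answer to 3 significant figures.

Mass balance: C = (300.0·0.2600 + 7.040·12.00) / 307.0 = 162.5/307.0 = 0.5292 mg/L.

0.529 mg/L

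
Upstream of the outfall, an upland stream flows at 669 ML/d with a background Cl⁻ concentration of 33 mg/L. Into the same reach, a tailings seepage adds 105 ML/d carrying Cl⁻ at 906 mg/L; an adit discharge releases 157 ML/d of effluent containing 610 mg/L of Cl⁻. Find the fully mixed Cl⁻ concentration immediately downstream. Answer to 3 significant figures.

After mixing, C = (669.0·33.00 + 105.0·906.0 + 157.0·610.0) / 931.0 = 213000/931.0 = 228.8 mg/L.

229 mg/L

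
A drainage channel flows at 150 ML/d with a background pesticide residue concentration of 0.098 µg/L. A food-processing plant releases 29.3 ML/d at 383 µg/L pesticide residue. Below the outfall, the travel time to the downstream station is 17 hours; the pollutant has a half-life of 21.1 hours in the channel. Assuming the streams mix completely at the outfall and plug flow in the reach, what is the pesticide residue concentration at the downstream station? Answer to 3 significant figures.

35.9 µg/L

Mixed concentration C = ΣQC/ΣQ = (150.0·0.09800 + 29.30·383.0) / 179.3 = 11240/179.3 = 62.67 µg/L.
Half-life 21.1 h → k = ln 2 / 21.1 = 0.03285 h⁻¹ = 0.7884 d⁻¹.
First-order decay: C = 62.67·exp(−k·t) = 62.67·0.5721 = 35.85 µg/L.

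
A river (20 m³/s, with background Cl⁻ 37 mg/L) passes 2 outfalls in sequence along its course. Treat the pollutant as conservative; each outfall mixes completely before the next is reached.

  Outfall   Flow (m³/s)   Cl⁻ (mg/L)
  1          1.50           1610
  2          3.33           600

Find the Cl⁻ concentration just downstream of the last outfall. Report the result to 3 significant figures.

Outfall 1: combined Q = 21.50 m³/s; C = (20.00·37.00 + 1.500·1610)/21.50 = 146.7 mg/L.
Outfall 2: combined Q = 24.83 m³/s; C = (21.50·146.7 + 3.330·600.0)/24.83 = 207.5 mg/L.

208 mg/L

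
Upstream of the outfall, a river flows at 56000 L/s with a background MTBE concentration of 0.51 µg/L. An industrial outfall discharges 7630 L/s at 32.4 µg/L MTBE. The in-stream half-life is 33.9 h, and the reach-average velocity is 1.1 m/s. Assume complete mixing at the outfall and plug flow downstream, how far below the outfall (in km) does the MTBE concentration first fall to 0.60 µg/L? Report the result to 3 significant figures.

Flow-weighted average: C = (56000·0.5100 + 7630·32.40) / 63630 = 275800/63630 = 4.334 µg/L.
Half-life 33.9 h → k = ln 2 / 33.9 = 0.02045 h⁻¹ = 0.4907 d⁻¹.
Set 4.334·exp(−k·t) = 0.60 → t = ln(4.334/0.60)/k = 348100 s = 96.71 h.
Distance = v·t = 1.1·348100 = 383000 m = 383.0 km.

383 km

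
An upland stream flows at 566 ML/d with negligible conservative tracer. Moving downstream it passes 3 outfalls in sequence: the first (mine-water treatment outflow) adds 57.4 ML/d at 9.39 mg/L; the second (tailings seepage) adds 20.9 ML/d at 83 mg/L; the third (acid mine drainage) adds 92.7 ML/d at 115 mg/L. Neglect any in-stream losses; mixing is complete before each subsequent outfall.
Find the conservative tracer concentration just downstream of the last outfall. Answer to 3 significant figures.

Below outfall 1: Q → 623.4 ML/d, C = (566.0·0 + 57.40·9.390)/623.4 = 0.8646 mg/L.
Below outfall 2: Q → 644.3 ML/d, C = (623.4·0.8646 + 20.90·83.00)/644.3 = 3.529 mg/L.
Below outfall 3: Q → 737.0 ML/d, C = (644.3·3.529 + 92.70·115.0)/737.0 = 17.55 mg/L.

17.5 mg/L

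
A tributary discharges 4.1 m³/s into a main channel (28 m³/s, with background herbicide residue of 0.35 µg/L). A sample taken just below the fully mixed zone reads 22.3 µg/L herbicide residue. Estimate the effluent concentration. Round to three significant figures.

172 µg/L

Mass balance: 28.00·0.3500 + 4.100·Cₑ = 32.10·22.30
→ Cₑ = (32.10·22.30 − 28.00·0.3500) / 4.100 = 172.2 µg/L.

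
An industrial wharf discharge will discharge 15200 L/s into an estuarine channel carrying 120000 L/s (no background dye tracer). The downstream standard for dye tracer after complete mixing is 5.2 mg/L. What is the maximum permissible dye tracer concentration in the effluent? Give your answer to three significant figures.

At the limit, (Qr·Cr + Qe·Cₑ)/(Qr + Qe) = 5.2:
Cₑ = (135200·5.2 − 120000·0) / 15200 = 46.25 mg/L.

46.3 mg/L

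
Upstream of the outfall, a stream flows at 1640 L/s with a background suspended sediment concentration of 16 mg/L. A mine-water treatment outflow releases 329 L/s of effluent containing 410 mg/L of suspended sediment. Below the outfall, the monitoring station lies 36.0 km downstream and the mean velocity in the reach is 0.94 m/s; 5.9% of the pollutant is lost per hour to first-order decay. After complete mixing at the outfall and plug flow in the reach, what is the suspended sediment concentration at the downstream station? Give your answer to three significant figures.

42.9 mg/L

Mass balance: C = (1640·16.00 + 329.0·410.0) / 1969 = 161100/1969 = 81.83 mg/L.
Travel time t = 36.0·1000 / 0.94 = 38300 s = 10.64 h.
5.9%/h lost → k = −ln(1 − 0.059) = 0.06081 h⁻¹.
Decay over the reach: 81.83·exp(−kt) = 81.83·0.5236 = 42.85 mg/L.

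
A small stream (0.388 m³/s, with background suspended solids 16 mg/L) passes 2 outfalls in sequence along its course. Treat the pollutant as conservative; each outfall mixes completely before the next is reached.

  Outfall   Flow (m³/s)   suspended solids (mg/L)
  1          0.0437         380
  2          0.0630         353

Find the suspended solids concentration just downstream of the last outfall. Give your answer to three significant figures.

Outfall 1: combined Q = 0.4317 m³/s; C = (0.3880·16.00 + 0.04370·380.0)/0.4317 = 52.85 mg/L.
Outfall 2: combined Q = 0.4947 m³/s; C = (0.4317·52.85 + 0.06300·353.0)/0.4947 = 91.07 mg/L.

91.1 mg/L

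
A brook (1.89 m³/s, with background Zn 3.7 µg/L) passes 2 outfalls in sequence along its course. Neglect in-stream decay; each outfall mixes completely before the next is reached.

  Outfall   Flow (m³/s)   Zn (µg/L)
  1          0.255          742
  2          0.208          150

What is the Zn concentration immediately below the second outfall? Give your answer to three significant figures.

96.6 µg/L

After outfall 1: Q = 1.890 + 0.2550 = 2.145 m³/s; C = (1.890·3.700 + 0.2550·742.0)/2.145 = 91.47 µg/L.
After outfall 2: Q = 2.145 + 0.2080 = 2.353 m³/s; C = (2.145·91.47 + 0.2080·150.0)/2.353 = 96.64 µg/L.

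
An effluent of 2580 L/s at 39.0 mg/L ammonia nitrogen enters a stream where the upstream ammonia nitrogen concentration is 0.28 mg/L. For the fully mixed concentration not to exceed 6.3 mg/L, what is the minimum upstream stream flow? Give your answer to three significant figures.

Set C_mix = 6.3: (Q·0.2800 + 2580·39.00) / (Q + 2580) = 6.3
→ Q = 2580·(39.00 − 6.3)/(6.3 − 0.2800) = 14010 L/s.

14000 L/s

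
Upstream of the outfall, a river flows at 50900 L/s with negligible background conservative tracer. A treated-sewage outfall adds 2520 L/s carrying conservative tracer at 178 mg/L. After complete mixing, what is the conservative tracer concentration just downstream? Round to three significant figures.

Flow-weighted average: C = (50900·0 + 2520·178.0) / 53420 = 448600/53420 = 8.397 mg/L.

8.40 mg/L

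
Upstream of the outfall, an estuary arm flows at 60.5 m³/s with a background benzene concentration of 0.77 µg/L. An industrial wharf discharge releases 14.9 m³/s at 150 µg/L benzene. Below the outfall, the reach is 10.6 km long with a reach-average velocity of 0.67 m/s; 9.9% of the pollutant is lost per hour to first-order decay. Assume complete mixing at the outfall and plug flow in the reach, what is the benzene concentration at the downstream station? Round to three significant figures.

Mass balance: C = (60.50·0.7700 + 14.90·150.0) / 75.40 = 2282/75.40 = 30.26 µg/L.
Travel time t = 10.6·1000 / 0.67 = 15820 s = 4.395 h.
9.9%/h lost → k = −ln(1 − 0.099) = 0.1043 h⁻¹.
First-order decay: C = 30.26·exp(−k·t) = 30.26·0.6325 = 19.14 µg/L.

19.1 µg/L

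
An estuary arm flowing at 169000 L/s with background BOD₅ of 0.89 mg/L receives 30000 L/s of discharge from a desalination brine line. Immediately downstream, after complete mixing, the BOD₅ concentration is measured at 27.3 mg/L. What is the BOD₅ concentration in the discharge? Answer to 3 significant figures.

Mass balance: 169000·0.8900 + 30000·Cₑ = 199000·27.30
→ Cₑ = (199000·27.30 − 169000·0.8900) / 30000 = 176.1 mg/L.

176 mg/L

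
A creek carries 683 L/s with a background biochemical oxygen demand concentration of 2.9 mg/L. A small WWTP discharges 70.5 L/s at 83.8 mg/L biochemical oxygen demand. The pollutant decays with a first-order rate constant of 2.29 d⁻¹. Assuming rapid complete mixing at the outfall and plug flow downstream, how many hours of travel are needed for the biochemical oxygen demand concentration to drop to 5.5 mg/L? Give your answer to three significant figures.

Flow-weighted average: C = (683.0·2.900 + 70.50·83.80) / 753.5 = 7889/753.5 = 10.47 mg/L.
10.47·exp(−k·t) = 5.5 → t = ln(10.47/5.5)/k = 24290 s = 6.746 h.

6.75 h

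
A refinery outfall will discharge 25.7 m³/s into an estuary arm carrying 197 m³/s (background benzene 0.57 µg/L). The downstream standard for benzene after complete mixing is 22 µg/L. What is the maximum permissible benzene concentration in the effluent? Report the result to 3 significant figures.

At the limit, (Qr·Cr + Qe·Cₑ)/(Qr + Qe) = 22:
Cₑ = (222.7·22 − 197.0·0.5700) / 25.70 = 186.3 µg/L.

186 µg/L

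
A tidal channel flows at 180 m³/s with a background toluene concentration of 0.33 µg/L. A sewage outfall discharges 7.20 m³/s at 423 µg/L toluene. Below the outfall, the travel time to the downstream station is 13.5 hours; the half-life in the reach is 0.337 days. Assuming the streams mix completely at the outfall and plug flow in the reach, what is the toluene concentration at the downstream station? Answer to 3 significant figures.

5.22 µg/L

Conservation of mass: C = (180.0·0.3300 + 7.200·423.0) / 187.2 = 3105/187.2 = 16.59 µg/L.
Half-life 0.337 d → k = ln 2 / 0.337 = 2.057 d⁻¹.
Decay over the reach: 16.59·exp(−kt) = 16.59·0.3144 = 5.215 µg/L.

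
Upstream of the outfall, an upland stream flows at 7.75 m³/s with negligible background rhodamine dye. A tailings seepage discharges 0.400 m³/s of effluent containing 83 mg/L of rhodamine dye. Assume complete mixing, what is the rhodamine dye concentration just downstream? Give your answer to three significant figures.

Mixed concentration C = ΣQC/ΣQ = (7.750·0 + 0.4000·83.00) / 8.150 = 33.20/8.150 = 4.074 mg/L.

4.07 mg/L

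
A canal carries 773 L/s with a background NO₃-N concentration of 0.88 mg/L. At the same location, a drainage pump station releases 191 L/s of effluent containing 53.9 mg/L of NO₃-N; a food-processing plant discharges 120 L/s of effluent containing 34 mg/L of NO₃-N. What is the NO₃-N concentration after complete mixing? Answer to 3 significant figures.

Mixed concentration C = ΣQC/ΣQ = (773.0·0.8800 + 191.0·53.90 + 120.0·34.00) / 1084 = 15060/1084 = 13.89 mg/L.

13.9 mg/L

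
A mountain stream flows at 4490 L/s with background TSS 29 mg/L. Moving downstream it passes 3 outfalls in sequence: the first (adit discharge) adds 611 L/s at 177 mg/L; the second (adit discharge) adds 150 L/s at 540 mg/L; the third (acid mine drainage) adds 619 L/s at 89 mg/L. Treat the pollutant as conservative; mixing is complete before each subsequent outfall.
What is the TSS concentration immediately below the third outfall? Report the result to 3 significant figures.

63.8 mg/L

Below outfall 1: Q → 5101 L/s, C = (4490·29.00 + 611.0·177.0)/5101 = 46.73 mg/L.
Below outfall 2: Q → 5251 L/s, C = (5101·46.73 + 150.0·540.0)/5251 = 60.82 mg/L.
Below outfall 3: Q → 5870 L/s, C = (5251·60.82 + 619.0·89.00)/5870 = 63.79 mg/L.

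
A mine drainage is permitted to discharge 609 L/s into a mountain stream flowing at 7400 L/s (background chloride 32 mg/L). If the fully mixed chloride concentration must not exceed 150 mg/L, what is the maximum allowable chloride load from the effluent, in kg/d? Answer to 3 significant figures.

Mass balance at the limit: 7400·32.00 + 609.0·Cₑ = 8009·150 → Cₑ = 1584 mg/L.
609.0 L/s = 0.6090 m³/s. Load = 0.6090 m³/s × 1584 g/m³ × 86 400 s/d = 83340 kg/d.

83300 kg/d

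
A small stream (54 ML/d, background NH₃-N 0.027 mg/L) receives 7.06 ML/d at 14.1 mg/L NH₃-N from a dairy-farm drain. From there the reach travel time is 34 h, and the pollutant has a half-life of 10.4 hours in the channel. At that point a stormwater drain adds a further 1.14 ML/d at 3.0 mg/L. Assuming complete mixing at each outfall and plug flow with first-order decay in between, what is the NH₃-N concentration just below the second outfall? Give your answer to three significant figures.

0.223 mg/L

Flow-weighted average: C = (54.00·0.02700 + 7.060·14.10) / 61.06 = 101.0/61.06 = 1.654 mg/L; combined flow 61.06 ML/d.
Half-life 10.4 h → k = ln 2 / 10.4 = 0.06665 h⁻¹ = 1.600 d⁻¹.
Decay over the reach: 1.654·exp(−kt) = 1.654·0.1037 = 0.1716 mg/L.
Second outfall: C = (61.06·0.1716 + 1.140·3.000)/62.20 = 0.2234 mg/L.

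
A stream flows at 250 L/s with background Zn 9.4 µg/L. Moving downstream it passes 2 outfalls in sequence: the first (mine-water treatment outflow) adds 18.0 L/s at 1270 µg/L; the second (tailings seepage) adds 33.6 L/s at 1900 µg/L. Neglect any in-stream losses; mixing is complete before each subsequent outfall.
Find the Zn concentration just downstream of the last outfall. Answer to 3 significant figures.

Below outfall 1: Q → 268.0 L/s, C = (250.0·9.400 + 18.00·1270)/268.0 = 94.07 µg/L.
Below outfall 2: Q → 301.6 L/s, C = (268.0·94.07 + 33.60·1900)/301.6 = 295.3 µg/L.

295 µg/L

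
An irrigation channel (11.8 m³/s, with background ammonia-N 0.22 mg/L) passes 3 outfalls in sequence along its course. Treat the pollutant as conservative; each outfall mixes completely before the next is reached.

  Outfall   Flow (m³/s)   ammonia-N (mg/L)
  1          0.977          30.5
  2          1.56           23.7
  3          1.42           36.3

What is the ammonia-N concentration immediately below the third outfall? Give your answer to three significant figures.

7.67 mg/L

Outfall 1: combined Q = 12.78 m³/s; C = (11.80·0.2200 + 0.9770·30.50)/12.78 = 2.535 mg/L.
Outfall 2: combined Q = 14.34 m³/s; C = (12.78·2.535 + 1.560·23.70)/14.34 = 4.838 mg/L.
Outfall 3: combined Q = 15.76 m³/s; C = (14.34·4.838 + 1.420·36.30)/15.76 = 7.674 mg/L.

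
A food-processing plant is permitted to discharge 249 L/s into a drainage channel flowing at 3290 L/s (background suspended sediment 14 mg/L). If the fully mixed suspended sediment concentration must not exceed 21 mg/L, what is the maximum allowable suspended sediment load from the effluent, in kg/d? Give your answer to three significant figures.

Mass balance at the limit: 3290·14.00 + 249.0·Cₑ = 3539·21 → Cₑ = 113.5 mg/L.
249.0 L/s = 0.2490 m³/s. Load = 0.2490 m³/s × 113.5 g/m³ × 86 400 s/d = 2442 kg/d.

2440 kg/d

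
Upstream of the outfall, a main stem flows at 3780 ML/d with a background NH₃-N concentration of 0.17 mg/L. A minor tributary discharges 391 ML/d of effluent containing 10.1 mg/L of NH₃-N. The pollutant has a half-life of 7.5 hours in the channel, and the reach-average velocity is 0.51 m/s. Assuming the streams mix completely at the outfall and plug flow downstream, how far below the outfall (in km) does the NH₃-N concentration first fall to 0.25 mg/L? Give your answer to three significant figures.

Mass balance: C = (3780·0.1700 + 391.0·10.10) / 4171 = 4592/4171 = 1.101 mg/L.
Half-life 7.5 h → k = ln 2 / 7.5 = 0.09242 h⁻¹ = 2.218 d⁻¹.
Set 1.101·exp(−k·t) = 0.25 → t = ln(1.101/0.25)/k = 57740 s = 16.04 h.
Distance = v·t = 0.51·57740 = 29450 m = 29.45 km.

29.4 km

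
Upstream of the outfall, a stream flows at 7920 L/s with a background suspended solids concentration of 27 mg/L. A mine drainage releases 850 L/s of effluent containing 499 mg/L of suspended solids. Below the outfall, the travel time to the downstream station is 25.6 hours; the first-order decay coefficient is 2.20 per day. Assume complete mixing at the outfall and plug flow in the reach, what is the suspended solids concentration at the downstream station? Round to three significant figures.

After mixing, C = (7920·27.00 + 850.0·499.0) / 8770 = 638000/8770 = 72.75 mg/L.
Applying C = C₀e^(−kt): 72.75 × 0.09569 = 6.961 mg/L.

6.96 mg/L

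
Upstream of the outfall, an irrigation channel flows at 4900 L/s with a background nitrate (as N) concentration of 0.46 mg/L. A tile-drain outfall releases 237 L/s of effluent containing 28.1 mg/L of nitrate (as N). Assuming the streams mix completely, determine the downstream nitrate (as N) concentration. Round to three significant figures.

Flow-weighted average: C = (4900·0.4600 + 237.0·28.10) / 5137 = 8914/5137 = 1.735 mg/L.

1.74 mg/L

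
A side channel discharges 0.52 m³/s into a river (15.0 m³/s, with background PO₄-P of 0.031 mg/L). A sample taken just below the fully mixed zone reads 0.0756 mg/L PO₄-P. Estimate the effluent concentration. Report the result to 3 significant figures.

1.36 mg/L

Mass balance: 15.00·0.03100 + 0.5200·Cₑ = 15.52·0.07560
→ Cₑ = (15.52·0.07560 − 15.00·0.03100) / 0.5200 = 1.362 mg/L.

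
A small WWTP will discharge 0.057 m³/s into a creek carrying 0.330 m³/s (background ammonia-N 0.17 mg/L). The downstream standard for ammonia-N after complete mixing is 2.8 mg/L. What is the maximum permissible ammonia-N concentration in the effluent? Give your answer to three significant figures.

At the limit, (Qr·Cr + Qe·Cₑ)/(Qr + Qe) = 2.8:
Cₑ = (0.3870·2.8 − 0.3300·0.1700) / 0.05700 = 18.03 mg/L.

18.0 mg/L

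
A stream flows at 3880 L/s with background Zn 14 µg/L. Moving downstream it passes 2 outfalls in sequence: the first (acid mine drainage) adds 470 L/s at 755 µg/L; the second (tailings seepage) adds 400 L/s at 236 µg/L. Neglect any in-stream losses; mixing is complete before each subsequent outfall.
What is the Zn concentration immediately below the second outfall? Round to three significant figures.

After outfall 1: Q = 3880 + 470.0 = 4350 L/s; C = (3880·14.00 + 470.0·755.0)/4350 = 94.06 µg/L.
After outfall 2: Q = 4350 + 400.0 = 4750 L/s; C = (4350·94.06 + 400.0·236.0)/4750 = 106.0 µg/L.

106 µg/L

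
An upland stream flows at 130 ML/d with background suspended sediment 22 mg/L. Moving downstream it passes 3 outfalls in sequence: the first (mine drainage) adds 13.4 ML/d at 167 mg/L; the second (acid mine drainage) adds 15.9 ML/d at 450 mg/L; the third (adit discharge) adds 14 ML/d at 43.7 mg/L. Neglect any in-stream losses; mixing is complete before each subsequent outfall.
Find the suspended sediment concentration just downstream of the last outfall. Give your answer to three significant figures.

Outfall 1: combined Q = 143.4 ML/d; C = (130.0·22.00 + 13.40·167.0)/143.4 = 35.55 mg/L.
Outfall 2: combined Q = 159.3 ML/d; C = (143.4·35.55 + 15.90·450.0)/159.3 = 76.92 mg/L.
Outfall 3: combined Q = 173.3 ML/d; C = (159.3·76.92 + 14.00·43.70)/173.3 = 74.23 mg/L.

74.2 mg/L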